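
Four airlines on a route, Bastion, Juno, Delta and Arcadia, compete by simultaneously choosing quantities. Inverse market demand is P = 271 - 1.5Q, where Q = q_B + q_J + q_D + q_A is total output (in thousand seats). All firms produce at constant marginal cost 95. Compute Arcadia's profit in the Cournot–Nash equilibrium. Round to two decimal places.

A representative firm's profit is π_i = q_i(271 - 1.5Q) - 95q_i.
Setting ∂π_i/∂q_i = 0 with rivals' quantities fixed: 176 - 3q_i - (3/2)·Σ_{j≠i} q_j = 0.
With identical firms every q_j equals q_i, so Σ_{j≠i} q_j = 3q_i and 176 = (15/2)q_i, giving q_i = 352/15.
Price P = 271 - (3/2)·(1408/15) = 651/5.
Arcadia's profit: (651/5 - 95)·(352/15) = 826.0267.

826.03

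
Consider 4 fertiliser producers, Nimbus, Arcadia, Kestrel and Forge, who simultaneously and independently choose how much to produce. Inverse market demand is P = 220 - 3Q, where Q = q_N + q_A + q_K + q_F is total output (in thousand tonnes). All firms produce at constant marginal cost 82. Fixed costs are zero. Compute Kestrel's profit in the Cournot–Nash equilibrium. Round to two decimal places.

253.92

A representative firm's profit is π_i = q_i(220 - 3Q) - 82q_i.
First-order condition (treating rivals' output as given): 138 - 6q_i - 3·Σ_{j≠i} q_j = 0.
By symmetry each firm produces the same amount; substituting Σ_{j≠i} q_j = 3q_i yields q_i = 138/15 = 46/5.
Price P = 220 - 3·(184/5) = 548/5.
Kestrel's profit: (548/5 - 82)·(46/5) = 253.9200.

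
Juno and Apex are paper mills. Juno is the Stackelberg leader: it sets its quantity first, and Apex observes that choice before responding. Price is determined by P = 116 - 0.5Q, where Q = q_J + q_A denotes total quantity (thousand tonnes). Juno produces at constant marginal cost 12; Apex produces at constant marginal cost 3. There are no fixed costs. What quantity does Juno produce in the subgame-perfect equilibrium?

The follower Apex best-responds to any q_J: π_A = (116 - 0.5Q)q_A - 3q_A.
Setting the follower's marginal profit to zero, 113 - (1/2)q_J - q_A = 0, i.e. q_A = (113 - (1/2)q_J).
The leader anticipates this reaction. Substituting into P = 116 - 0.5Q gives P = 119/2 - (1/4)q_J, so π_J = (119/2 - (1/4)q_J)q_J - 12q_J.
Maximising: ∂π_J/∂q_J = 95/2 - (1/2)q_J = 0, giving q_J = 95.
Then q_A = (113 - (1/2)·95) = 131/2.

95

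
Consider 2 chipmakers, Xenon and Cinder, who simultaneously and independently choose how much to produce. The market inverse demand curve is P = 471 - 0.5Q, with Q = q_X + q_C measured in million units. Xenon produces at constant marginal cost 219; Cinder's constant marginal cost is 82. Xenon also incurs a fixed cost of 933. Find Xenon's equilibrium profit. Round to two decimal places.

2005.89

Xenon's profit: π_X = (471 - 0.5Q)q_X - (219q_X). Setting ∂π_X/∂q_X = 0: 252 - q_X - (1/2)(q_C) = 0.
Cinder's first-order condition: 389 - q_C - (1/2)(q_X) = 0.
So q_X = (252 - (1/2)q_C) and q_C = (389 - (1/2)q_X).
Substituting one into the other gives q_X = 230/3 and q_C = 1052/3.
Price P = 471 - (1/2)·(1282/3) = 772/3.
Xenon's profit: (772/3 - 219)·(230/3) - 933 = 2005.8889.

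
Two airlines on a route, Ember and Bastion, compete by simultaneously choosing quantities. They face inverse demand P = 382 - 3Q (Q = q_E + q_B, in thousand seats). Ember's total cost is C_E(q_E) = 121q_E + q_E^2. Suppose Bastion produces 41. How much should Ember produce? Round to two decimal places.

With the rival's output fixed at 41, Ember's profit is π_E = (382 - 3·41 - 3q_E)q_E - (121q_E + q_E²) = (259 - 3q_E)q_E - (121q_E + q_E²).
∂π_E/∂q_E = 138 - 8q_E = 0, so q_E = 69/4.

17.25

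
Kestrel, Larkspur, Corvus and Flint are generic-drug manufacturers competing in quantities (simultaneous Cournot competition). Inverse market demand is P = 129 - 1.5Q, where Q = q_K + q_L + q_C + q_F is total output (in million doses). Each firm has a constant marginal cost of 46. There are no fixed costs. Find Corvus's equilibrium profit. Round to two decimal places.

A representative firm's profit is π_i = q_i(129 - 1.5Q) - 46q_i.
First-order condition (treating rivals' output as given): 83 - 3q_i - (3/2)·Σ_{j≠i} q_j = 0.
By symmetry each firm produces the same amount; substituting Σ_{j≠i} q_j = 3q_i yields q_i = 83/(15/2) = 166/15.
Price P = 129 - (3/2)·(664/15) = 313/5.
Corvus's profit: (313/5 - 46)·(166/15) = 183.7067.

183.71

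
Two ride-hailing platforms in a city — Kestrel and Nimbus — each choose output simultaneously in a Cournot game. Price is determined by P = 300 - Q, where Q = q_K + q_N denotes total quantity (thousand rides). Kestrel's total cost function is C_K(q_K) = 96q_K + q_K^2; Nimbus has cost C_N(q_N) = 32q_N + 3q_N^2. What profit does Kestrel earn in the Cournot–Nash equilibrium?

3872

Kestrel's profit: π_K = (300 - Q)q_K - (96q_K + q_K²). Setting ∂π_K/∂q_K = 0: 204 - 4q_K - (q_N) = 0.
Nimbus's first-order condition: 268 - 8q_N - (q_K) = 0.
So q_K = (204 - q_N)/4 and q_N = (268 - q_K)/8.
Solving the pair: q_K = 44, q_N = 28.
Price P = 300 - 72 = 228.
Kestrel's profit: 228·44 - 96·44 - 44² = 3872.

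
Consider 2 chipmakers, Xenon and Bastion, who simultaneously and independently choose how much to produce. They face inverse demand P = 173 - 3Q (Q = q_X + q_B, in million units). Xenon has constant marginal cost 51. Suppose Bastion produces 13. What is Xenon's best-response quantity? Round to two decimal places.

With the rival's output fixed at 13, Xenon's profit is π_X = (173 - 3·13 - 3q_X)q_X - (51q_X) = (134 - 3q_X)q_X - (51q_X).
∂π_X/∂q_X = 83 - 6q_X = 0, so q_X = 83/6.

13.83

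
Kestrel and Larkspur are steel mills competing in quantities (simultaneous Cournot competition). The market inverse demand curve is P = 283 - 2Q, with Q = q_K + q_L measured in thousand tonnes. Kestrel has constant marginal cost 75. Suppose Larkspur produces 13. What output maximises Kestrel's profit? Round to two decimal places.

45.50

With the rival's output fixed at 13, Kestrel's profit is π_K = (283 - 2·13 - 2q_K)q_K - (75q_K) = (257 - 2q_K)q_K - (75q_K).
∂π_K/∂q_K = 182 - 4q_K = 0, so q_K = 91/2.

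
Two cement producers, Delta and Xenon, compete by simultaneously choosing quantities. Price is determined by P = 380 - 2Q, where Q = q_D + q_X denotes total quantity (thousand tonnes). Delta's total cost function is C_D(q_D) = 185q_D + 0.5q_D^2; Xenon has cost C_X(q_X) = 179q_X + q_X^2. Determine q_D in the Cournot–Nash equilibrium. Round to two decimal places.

Delta's profit: π_D = (380 - 2Q)q_D - (185q_D + (1/2)q_D²). Setting ∂π_D/∂q_D = 0: 195 - 5q_D - 2(q_X) = 0.
Xenon's first-order condition: 201 - 6q_X - 2(q_D) = 0.
Rearranging gives the reaction functions q_D = (195 - 2q_X)/5 and q_X = (201 - 2q_D)/6.
Solving the pair: q_D = 384/13, q_X = 615/26.

29.54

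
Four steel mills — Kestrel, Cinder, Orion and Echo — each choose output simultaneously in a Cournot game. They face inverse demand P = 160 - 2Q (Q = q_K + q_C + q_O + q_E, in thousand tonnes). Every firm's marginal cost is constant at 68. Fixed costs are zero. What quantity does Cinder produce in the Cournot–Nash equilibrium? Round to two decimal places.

9.20

Each firm earns π_i = (160 - 2Q)q_i - 68q_i.
Setting ∂π_i/∂q_i = 0 with rivals' quantities fixed: 92 - 4q_i - 2·Σ_{j≠i} q_j = 0.
With identical firms every q_j equals q_i, so Σ_{j≠i} q_j = 3q_i and 92 = 10q_i, giving q_i = 46/5.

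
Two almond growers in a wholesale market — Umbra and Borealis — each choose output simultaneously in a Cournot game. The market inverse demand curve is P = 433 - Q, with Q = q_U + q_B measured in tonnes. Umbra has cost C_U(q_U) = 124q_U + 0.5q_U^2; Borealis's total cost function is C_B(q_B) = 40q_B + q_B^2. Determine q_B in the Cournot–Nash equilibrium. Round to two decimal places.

Umbra's profit: π_U = (433 - Q)q_U - (124q_U + (1/2)q_U²). Setting ∂π_U/∂q_U = 0: 309 - 3q_U - (q_B) = 0.
Borealis's first-order condition: 393 - 4q_B - (q_U) = 0.
So q_U = (309 - q_B)/3 and q_B = (393 - q_U)/4.
Solving the pair: q_U = 843/11, q_B = 870/11.

79.09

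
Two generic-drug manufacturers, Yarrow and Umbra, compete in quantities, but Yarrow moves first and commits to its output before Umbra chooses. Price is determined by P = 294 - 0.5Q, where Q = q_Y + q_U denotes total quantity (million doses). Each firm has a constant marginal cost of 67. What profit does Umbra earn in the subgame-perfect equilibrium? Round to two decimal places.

Solve by backward induction. Given q_Y, the follower Umbra maximises π_U = (294 - (1/2)q_Y - (1/2)q_U)q_U - 67q_U.
Setting the follower's marginal profit to zero, 227 - (1/2)q_Y - q_U = 0, i.e. q_U = (227 - (1/2)q_Y).
Yarrow substitutes q_U(q_Y) into its own profit: π_Y = q_Y(294 - (1/2)q_Y - (227 - (1/2)q_Y)/2) - 67q_Y = (361/2 - (1/4)q_Y)q_Y - 67q_Y.
The leader's first-order condition 227/2 - (1/2)q_Y = 0 yields q_Y = 227.
Then q_U = (227 - (1/2)·227) = 227/2.
Price P = 294 - (1/2)·(681/2) = 495/4.
Umbra's profit: (495/4 - 67)·(227/2) = 6441.1250.

6441.13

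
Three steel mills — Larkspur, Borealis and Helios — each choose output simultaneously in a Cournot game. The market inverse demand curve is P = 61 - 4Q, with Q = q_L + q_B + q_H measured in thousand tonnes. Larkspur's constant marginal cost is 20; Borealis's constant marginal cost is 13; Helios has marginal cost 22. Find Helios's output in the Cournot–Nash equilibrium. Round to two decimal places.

Larkspur's profit: π_L = (61 - 4Q)q_L - (20q_L). Setting ∂π_L/∂q_L = 0: 41 - 8q_L - 4(q_B + q_H) = 0.
Borealis's profit: π_B = (61 - 4Q)q_B - (13q_B). Setting ∂π_B/∂q_B = 0: 48 - 8q_B - 4(q_L + q_H) = 0.
Helios's first-order condition: 39 - 8q_H - 4(q_L + q_B) = 0.
Summing all 3 equations gives 128 − 16Q = 0, hence Q = 8.
Back-substituting: q_L = (41 − 32)/4 = 9/4, q_B = (48 − 32)/4 = 4, q_H = (39 − 32)/4 = 7/4.

1.75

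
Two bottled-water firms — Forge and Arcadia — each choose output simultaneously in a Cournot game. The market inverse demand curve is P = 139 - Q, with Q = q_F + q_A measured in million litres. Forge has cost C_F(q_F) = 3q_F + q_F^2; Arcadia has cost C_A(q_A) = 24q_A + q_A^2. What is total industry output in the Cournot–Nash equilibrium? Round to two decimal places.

50.20

Forge's profit: π_F = (139 - Q)q_F - (3q_F + q_F²). Setting ∂π_F/∂q_F = 0: 136 - 4q_F - (q_A) = 0.
Arcadia's first-order condition: 115 - 4q_A - (q_F) = 0.
So q_F = (136 - q_A)/4 and q_A = (115 - q_F)/4.
Solving the pair: q_F = 143/5, q_A = 108/5.
Total output Q = 143/5 + 108/5 = 251/5.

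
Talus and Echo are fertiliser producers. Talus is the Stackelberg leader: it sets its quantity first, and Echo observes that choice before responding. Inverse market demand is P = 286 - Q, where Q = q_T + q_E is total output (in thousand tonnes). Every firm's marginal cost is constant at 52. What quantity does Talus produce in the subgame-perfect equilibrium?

Solve by backward induction. Given q_T, the follower Echo maximises π_E = (286 - q_T - q_E)q_E - 52q_E.
Follower FOC: 234 - q_T - 2q_E = 0, so q_E(q_T) = (234 - q_T)/2.
Talus substitutes q_E(q_T) into its own profit: π_T = q_T(286 - q_T - (234 - q_T)/2) - 52q_T = (169 - (1/2)q_T)q_T - 52q_T.
The leader's first-order condition 117 - q_T = 0 yields q_T = 117.
Then q_E = (234 - 117)/2 = 117/2.

117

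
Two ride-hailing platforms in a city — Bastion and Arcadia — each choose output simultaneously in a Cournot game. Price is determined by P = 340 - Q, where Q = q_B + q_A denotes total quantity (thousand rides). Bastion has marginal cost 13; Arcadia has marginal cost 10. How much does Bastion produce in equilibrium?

Bastion's profit: π_B = (340 - Q)q_B - (13q_B). Setting ∂π_B/∂q_B = 0: 327 - 2q_B - (q_A) = 0.
Arcadia's first-order condition: 330 - 2q_A - (q_B) = 0.
Rearranging gives the reaction functions q_B = (327 - q_A)/2 and q_A = (330 - q_B)/2.
Solving the pair: q_B = 108, q_A = 111.

108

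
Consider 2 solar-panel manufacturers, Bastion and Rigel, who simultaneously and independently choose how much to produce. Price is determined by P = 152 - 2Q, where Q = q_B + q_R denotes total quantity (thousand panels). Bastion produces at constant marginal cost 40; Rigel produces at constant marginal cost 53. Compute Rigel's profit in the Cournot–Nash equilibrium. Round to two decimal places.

Bastion's profit: π_B = (152 - 2Q)q_B - (40q_B). Setting ∂π_B/∂q_B = 0: 112 - 4q_B - 2(q_R) = 0.
Rigel's first-order condition: 99 - 4q_R - 2(q_B) = 0.
Rearranging gives the reaction functions q_B = (112 - 2q_R)/4 and q_R = (99 - 2q_B)/4.
Solving the pair: q_B = 125/6, q_R = 43/3.
Price P = 152 - 2·(211/6) = 245/3.
Rigel's profit: (245/3 - 53)·(43/3) = 410.8889.

410.89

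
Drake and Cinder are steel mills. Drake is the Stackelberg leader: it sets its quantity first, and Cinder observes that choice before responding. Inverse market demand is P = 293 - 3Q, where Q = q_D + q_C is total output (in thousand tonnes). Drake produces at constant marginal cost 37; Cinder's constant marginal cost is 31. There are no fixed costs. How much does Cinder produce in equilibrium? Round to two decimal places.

The follower Cinder best-responds to any q_D: π_C = (293 - 3Q)q_C - 31q_C.
Follower FOC: 262 - 3q_D - 6q_C = 0, so q_C(q_D) = (262 - 3q_D)/6.
The leader anticipates this reaction. Substituting into P = 293 - 3Q gives P = 162 - (3/2)q_D, so π_D = (162 - (3/2)q_D)q_D - 37q_D.
Maximising: ∂π_D/∂q_D = 125 - 3q_D = 0, giving q_D = 125/3.
Then q_C = (262 - 3·(125/3))/6 = 137/6.

22.83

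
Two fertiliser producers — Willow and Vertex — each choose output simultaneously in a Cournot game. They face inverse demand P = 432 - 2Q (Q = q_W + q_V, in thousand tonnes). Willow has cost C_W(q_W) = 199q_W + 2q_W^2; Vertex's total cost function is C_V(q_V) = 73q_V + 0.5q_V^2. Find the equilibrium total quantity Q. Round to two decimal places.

Willow's profit: π_W = (432 - 2Q)q_W - (199q_W + 2q_W²). Setting ∂π_W/∂q_W = 0: 233 - 8q_W - 2(q_V) = 0.
Vertex's first-order condition: 359 - 5q_V - 2(q_W) = 0.
So q_W = (233 - 2q_V)/8 and q_V = (359 - 2q_W)/5.
Substituting one into the other gives q_W = 149/12 and q_V = 401/6.
Total output Q = 149/12 + 401/6 = 317/4.

79.25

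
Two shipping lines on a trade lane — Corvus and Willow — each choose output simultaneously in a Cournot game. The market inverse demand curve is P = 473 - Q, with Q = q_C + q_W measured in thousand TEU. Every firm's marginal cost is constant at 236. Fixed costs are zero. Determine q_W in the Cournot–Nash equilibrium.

Each firm earns π_i = (473 - Q)q_i - 236q_i.
Setting ∂π_i/∂q_i = 0 with rivals' quantities fixed: 237 - 2q_i - q_j = 0.
By symmetry each firm produces the same amount; substituting q_j = q_i yields q_i = 237/3 = 79.

79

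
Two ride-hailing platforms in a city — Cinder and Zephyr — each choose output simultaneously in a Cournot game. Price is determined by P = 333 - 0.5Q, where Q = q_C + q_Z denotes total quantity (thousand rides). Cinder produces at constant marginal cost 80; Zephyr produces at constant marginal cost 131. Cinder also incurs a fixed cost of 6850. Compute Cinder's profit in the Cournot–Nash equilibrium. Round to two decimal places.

13686.89

Cinder's profit: π_C = (333 - 0.5Q)q_C - (80q_C). Setting ∂π_C/∂q_C = 0: 253 - q_C - (1/2)(q_Z) = 0.
Zephyr's first-order condition: 202 - q_Z - (1/2)(q_C) = 0.
Rearranging gives the reaction functions q_C = (253 - (1/2)q_Z) and q_Z = (202 - (1/2)q_C).
Solving the pair: q_C = 608/3, q_Z = 302/3.
Price P = 333 - (1/2)·(910/3) = 544/3.
Cinder's profit: (544/3 - 80)·(608/3) - 6850 = 13686.8889.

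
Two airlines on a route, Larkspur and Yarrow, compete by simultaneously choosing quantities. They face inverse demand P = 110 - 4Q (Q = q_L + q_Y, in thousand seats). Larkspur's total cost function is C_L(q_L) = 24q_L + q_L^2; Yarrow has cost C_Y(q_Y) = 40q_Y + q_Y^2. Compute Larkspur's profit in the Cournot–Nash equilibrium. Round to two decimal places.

238.38

Larkspur's profit: π_L = (110 - 4Q)q_L - (24q_L + q_L²). Setting ∂π_L/∂q_L = 0: 86 - 10q_L - 4(q_Y) = 0.
Yarrow's first-order condition: 70 - 10q_Y - 4(q_L) = 0.
Rearranging gives the reaction functions q_L = (86 - 4q_Y)/10 and q_Y = (70 - 4q_L)/10.
Solving the pair: q_L = 145/21, q_Y = 89/21.
Price P = 110 - 4·(78/7) = 458/7.
Larkspur's profit: (458/7)·(145/21) - 24·(145/21) - (145/21)² = 238.3787.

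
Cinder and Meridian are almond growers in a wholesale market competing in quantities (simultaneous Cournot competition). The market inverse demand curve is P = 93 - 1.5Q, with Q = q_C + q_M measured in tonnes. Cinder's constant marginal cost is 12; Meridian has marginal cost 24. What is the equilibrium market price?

43

Cinder's profit: π_C = (93 - 1.5Q)q_C - (12q_C). Setting ∂π_C/∂q_C = 0: 81 - 3q_C - (3/2)(q_M) = 0.
Meridian's first-order condition: 69 - 3q_M - (3/2)(q_C) = 0.
Best responses: q_C = (81 - (3/2)q_M)/3, q_M = (69 - (3/2)q_C)/3.
Substituting one into the other gives q_C = 62/3 and q_M = 38/3.
Total output Q = 100/3, so price P = 93 - (3/2)·(100/3) = 43.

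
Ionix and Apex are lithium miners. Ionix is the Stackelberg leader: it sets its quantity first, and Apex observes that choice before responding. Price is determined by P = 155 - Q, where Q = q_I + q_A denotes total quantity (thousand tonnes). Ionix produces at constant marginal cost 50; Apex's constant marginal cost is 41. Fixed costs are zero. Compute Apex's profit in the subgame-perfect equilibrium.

The follower Apex best-responds to any q_I: π_A = (155 - Q)q_A - 41q_A.
∂π_A/∂q_A = 114 - q_I - 2q_A = 0 gives the reaction function q_A = (114 - q_I)/2.
Ionix substitutes q_A(q_I) into its own profit: π_I = q_I(155 - q_I - (114 - q_I)/2) - 50q_I = (98 - (1/2)q_I)q_I - 50q_I.
Leader FOC: 48 - q_I = 0, so q_I = 48.
Then q_A = (114 - 48)/2 = 33.
Price P = 155 - 81 = 74.
Apex's profit: (74 - 41)·33 = 1089.

1089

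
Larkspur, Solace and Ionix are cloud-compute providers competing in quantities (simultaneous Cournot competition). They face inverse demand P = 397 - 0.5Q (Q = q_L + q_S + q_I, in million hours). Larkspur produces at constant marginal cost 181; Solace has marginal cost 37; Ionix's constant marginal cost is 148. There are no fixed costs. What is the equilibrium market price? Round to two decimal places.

190.75

Larkspur's profit: π_L = (397 - 0.5Q)q_L - (181q_L). Setting ∂π_L/∂q_L = 0: 216 - q_L - (1/2)(q_S + q_I) = 0.
Solace's profit: π_S = (397 - 0.5Q)q_S - (37q_S). Setting ∂π_S/∂q_S = 0: 360 - q_S - (1/2)(q_L + q_I) = 0.
Ionix's first-order condition: 249 - q_I - (1/2)(q_L + q_S) = 0.
Summing all 3 equations gives 825 − 2Q = 0, hence Q = 825/2.
Back-substituting: q_L = (216 − 825/4)/(1/2) = 39/2, q_S = (360 − 825/4)/(1/2) = 615/2, q_I = (249 − 825/4)/(1/2) = 171/2.
Total output Q = 825/2, so price P = 397 - (1/2)·(825/2) = 763/4.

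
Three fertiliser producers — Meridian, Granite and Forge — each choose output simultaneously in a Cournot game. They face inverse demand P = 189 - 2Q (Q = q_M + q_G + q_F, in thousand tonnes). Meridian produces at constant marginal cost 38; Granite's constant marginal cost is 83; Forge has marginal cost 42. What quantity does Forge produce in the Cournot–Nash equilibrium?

Meridian's profit: π_M = (189 - 2Q)q_M - (38q_M). Setting ∂π_M/∂q_M = 0: 151 - 4q_M - 2(q_G + q_F) = 0.
Granite's profit: π_G = (189 - 2Q)q_G - (83q_G). Setting ∂π_G/∂q_G = 0: 106 - 4q_G - 2(q_M + q_F) = 0.
Forge's first-order condition: 147 - 4q_F - 2(q_M + q_G) = 0.
Summing all 3 equations gives 404 − 8Q = 0, hence Q = 101/2.
Back-substituting: q_M = (151 − 101)/2 = 25, q_G = (106 − 101)/2 = 5/2, q_F = (147 − 101)/2 = 23.

23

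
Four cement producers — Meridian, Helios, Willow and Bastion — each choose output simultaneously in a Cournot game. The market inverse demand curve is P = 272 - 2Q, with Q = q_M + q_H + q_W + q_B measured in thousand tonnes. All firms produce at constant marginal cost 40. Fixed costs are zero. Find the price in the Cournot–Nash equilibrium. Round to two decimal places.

A representative firm's profit is π_i = q_i(272 - 2Q) - 40q_i.
Setting ∂π_i/∂q_i = 0 with rivals' quantities fixed: 232 - 4q_i - 2·Σ_{j≠i} q_j = 0.
By symmetry each firm produces the same amount; substituting Σ_{j≠i} q_j = 3q_i yields q_i = 232/10 = 116/5.
Total output Q = 464/5, so price P = 272 - 2·(464/5) = 432/5.

86.40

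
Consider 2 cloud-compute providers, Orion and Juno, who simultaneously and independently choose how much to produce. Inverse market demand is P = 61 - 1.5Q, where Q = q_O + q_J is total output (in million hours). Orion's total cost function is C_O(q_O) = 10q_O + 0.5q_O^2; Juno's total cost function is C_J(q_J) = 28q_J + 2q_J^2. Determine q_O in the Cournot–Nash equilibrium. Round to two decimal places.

Orion's profit: π_O = (61 - 1.5Q)q_O - (10q_O + (1/2)q_O²). Setting ∂π_O/∂q_O = 0: 51 - 4q_O - (3/2)(q_J) = 0.
Juno's first-order condition: 33 - 7q_J - (3/2)(q_O) = 0.
Rearranging gives the reaction functions q_O = (51 - (3/2)q_J)/4 and q_J = (33 - (3/2)q_O)/7.
Solving the pair: q_O = 1230/103, q_J = 222/103.

11.94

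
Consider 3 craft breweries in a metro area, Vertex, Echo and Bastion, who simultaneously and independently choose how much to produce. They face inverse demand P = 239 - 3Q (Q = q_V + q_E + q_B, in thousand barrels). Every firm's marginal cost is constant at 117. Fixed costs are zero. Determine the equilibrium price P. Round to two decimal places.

147.50

A representative firm's profit is π_i = q_i(239 - 3Q) - 117q_i.
First-order condition (treating rivals' output as given): 122 - 6q_i - 3·Σ_{j≠i} q_j = 0.
With identical firms every q_j equals q_i, so Σ_{j≠i} q_j = 2q_i and 122 = 12q_i, giving q_i = 61/6.
Total output Q = 61/2, so price P = 239 - 3·(61/2) = 295/2.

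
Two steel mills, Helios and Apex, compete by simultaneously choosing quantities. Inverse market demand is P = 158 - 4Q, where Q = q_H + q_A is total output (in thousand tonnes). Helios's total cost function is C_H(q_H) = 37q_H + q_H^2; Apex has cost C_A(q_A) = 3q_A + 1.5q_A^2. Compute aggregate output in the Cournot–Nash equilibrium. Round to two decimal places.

Helios's profit: π_H = (158 - 4Q)q_H - (37q_H + q_H²). Setting ∂π_H/∂q_H = 0: 121 - 10q_H - 4(q_A) = 0.
Apex's first-order condition: 155 - 11q_A - 4(q_H) = 0.
Rearranging gives the reaction functions q_H = (121 - 4q_A)/10 and q_A = (155 - 4q_H)/11.
Solving the pair: q_H = 711/94, q_A = 533/47.
Total output Q = 711/94 + 533/47 = 1777/94.

18.90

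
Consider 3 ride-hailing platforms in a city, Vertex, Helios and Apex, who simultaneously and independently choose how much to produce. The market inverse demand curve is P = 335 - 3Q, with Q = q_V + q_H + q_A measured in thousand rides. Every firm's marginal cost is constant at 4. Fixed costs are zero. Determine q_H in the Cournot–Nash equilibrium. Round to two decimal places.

27.58

Each firm earns π_i = (335 - 3Q)q_i - 4q_i.
Setting ∂π_i/∂q_i = 0 with rivals' quantities fixed: 331 - 6q_i - 3·Σ_{j≠i} q_j = 0.
By symmetry each firm produces the same amount; substituting Σ_{j≠i} q_j = 2q_i yields q_i = 331/12.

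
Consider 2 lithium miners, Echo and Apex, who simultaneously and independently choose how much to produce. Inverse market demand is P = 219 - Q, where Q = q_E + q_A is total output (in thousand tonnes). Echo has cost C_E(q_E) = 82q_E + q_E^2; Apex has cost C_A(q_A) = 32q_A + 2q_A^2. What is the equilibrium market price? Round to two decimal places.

Echo's profit: π_E = (219 - Q)q_E - (82q_E + q_E²). Setting ∂π_E/∂q_E = 0: 137 - 4q_E - (q_A) = 0.
Apex's first-order condition: 187 - 6q_A - (q_E) = 0.
So q_E = (137 - q_A)/4 and q_A = (187 - q_E)/6.
Solving the pair: q_E = 635/23, q_A = 611/23.
Total output Q = 1246/23, so price P = 219 - 1246/23 = 164.8261.

164.83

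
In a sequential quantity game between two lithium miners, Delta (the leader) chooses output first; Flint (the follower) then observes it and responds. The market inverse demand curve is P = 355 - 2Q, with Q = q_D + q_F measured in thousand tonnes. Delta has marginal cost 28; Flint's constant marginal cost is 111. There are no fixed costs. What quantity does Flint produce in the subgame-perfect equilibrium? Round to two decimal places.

Solve by backward induction. Given q_D, the follower Flint maximises π_F = (355 - 2q_D - 2q_F)q_F - 111q_F.
Setting the follower's marginal profit to zero, 244 - 2q_D - 4q_F = 0, i.e. q_F = (244 - 2q_D)/4.
Delta substitutes q_F(q_D) into its own profit: π_D = q_D(355 - 2q_D - (244 - 2q_D)/2) - 28q_D = (233 - q_D)q_D - 28q_D.
Maximising: ∂π_D/∂q_D = 205 - 2q_D = 0, giving q_D = 205/2.
Then q_F = (244 - 2·(205/2))/4 = 39/4.

9.75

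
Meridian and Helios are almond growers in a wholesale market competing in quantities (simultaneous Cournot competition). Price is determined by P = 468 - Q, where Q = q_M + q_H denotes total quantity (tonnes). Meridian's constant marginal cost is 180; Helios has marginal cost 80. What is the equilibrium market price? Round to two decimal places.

242.67

Meridian's profit: π_M = (468 - Q)q_M - (180q_M). Setting ∂π_M/∂q_M = 0: 288 - 2q_M - (q_H) = 0.
Helios's profit: π_H = (468 - Q)q_H - (80q_H). Setting ∂π_H/∂q_H = 0: 388 - 2q_H - (q_M) = 0.
Rearranging gives the reaction functions q_M = (288 - q_H)/2 and q_H = (388 - q_M)/2.
Solving the pair: q_M = 188/3, q_H = 488/3.
Total output Q = 676/3, so price P = 468 - 676/3 = 728/3.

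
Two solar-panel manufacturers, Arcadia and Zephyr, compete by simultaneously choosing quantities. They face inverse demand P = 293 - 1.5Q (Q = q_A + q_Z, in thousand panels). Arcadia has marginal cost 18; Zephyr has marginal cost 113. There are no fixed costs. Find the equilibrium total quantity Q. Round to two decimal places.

101.11

Arcadia's profit: π_A = (293 - 1.5Q)q_A - (18q_A). Setting ∂π_A/∂q_A = 0: 275 - 3q_A - (3/2)(q_Z) = 0.
Zephyr's profit: π_Z = (293 - 1.5Q)q_Z - (113q_Z). Setting ∂π_Z/∂q_Z = 0: 180 - 3q_Z - (3/2)(q_A) = 0.
So q_A = (275 - (3/2)q_Z)/3 and q_Z = (180 - (3/2)q_A)/3.
Substituting one into the other gives q_A = 740/9 and q_Z = 170/9.
Total output Q = 740/9 + 170/9 = 910/9.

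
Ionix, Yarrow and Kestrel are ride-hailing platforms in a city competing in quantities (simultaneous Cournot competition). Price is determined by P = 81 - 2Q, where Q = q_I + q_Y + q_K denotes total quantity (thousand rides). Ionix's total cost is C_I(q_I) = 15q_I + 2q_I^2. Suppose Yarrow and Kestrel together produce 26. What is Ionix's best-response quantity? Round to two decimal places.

With rivals' combined output fixed at 26, Ionix's profit is π_I = (81 - 2·26 - 2q_I)q_I - (15q_I + 2q_I²) = (29 - 2q_I)q_I - (15q_I + 2q_I²).
∂π_I/∂q_I = 14 - 8q_I = 0, so q_I = 7/4.

1.75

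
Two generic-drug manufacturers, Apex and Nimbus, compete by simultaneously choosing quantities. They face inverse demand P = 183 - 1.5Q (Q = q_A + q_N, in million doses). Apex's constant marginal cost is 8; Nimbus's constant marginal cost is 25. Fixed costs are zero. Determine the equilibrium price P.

Apex's profit: π_A = (183 - 1.5Q)q_A - (8q_A). Setting ∂π_A/∂q_A = 0: 175 - 3q_A - (3/2)(q_N) = 0.
Nimbus's first-order condition: 158 - 3q_N - (3/2)(q_A) = 0.
Best responses: q_A = (175 - (3/2)q_N)/3, q_N = (158 - (3/2)q_A)/3.
Solving the pair: q_A = 128/3, q_N = 94/3.
Total output Q = 74, so price P = 183 - (3/2)·74 = 72.

72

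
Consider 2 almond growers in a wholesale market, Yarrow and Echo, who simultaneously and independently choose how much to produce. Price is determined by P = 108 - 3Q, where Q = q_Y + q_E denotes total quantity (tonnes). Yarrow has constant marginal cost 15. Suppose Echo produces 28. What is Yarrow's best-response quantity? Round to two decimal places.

1.50

With the rival's output fixed at 28, Yarrow's profit is π_Y = (108 - 3·28 - 3q_Y)q_Y - (15q_Y) = (24 - 3q_Y)q_Y - (15q_Y).
∂π_Y/∂q_Y = 9 - 6q_Y = 0, so q_Y = 3/2.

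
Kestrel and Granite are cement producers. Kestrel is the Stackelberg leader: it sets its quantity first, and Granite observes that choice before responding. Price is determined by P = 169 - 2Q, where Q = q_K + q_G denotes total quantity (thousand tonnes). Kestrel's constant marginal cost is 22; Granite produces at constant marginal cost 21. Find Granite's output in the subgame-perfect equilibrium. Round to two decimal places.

Solve by backward induction. Given q_K, the follower Granite maximises π_G = (169 - 2q_K - 2q_G)q_G - 21q_G.
Follower FOC: 148 - 2q_K - 4q_G = 0, so q_G(q_K) = (148 - 2q_K)/4.
The leader anticipates this reaction. Substituting into P = 169 - 2Q gives P = 95 - q_K, so π_K = (95 - q_K)q_K - 22q_K.
Leader FOC: 73 - 2q_K = 0, so q_K = 73/2.
Then q_G = (148 - 2·(73/2))/4 = 75/4.

18.75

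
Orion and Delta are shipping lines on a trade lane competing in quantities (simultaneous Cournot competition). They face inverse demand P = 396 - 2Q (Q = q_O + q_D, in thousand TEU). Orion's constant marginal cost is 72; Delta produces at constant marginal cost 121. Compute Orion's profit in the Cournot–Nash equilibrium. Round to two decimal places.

7729.39

Orion's profit: π_O = (396 - 2Q)q_O - (72q_O). Setting ∂π_O/∂q_O = 0: 324 - 4q_O - 2(q_D) = 0.
Delta's profit: π_D = (396 - 2Q)q_D - (121q_D). Setting ∂π_D/∂q_D = 0: 275 - 4q_D - 2(q_O) = 0.
Rearranging gives the reaction functions q_O = (324 - 2q_D)/4 and q_D = (275 - 2q_O)/4.
Substituting one into the other gives q_O = 373/6 and q_D = 113/3.
Price P = 396 - 2·(599/6) = 589/3.
Orion's profit: (589/3 - 72)·(373/6) = 7729.3889.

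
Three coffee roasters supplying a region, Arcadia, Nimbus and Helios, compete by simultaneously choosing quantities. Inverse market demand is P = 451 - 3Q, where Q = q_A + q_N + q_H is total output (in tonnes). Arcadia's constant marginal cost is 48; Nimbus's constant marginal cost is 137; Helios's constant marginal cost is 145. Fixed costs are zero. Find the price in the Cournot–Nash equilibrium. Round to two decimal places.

Arcadia's profit: π_A = (451 - 3Q)q_A - (48q_A). Setting ∂π_A/∂q_A = 0: 403 - 6q_A - 3(q_N + q_H) = 0.
Nimbus's first-order condition: 314 - 6q_N - 3(q_A + q_H) = 0.
Helios's profit: π_H = (451 - 3Q)q_H - (145q_H). Setting ∂π_H/∂q_H = 0: 306 - 6q_H - 3(q_A + q_N) = 0.
Adding the 3 conditions: 1023 − 6Q − 6Q = 0, i.e. Q = 341/4.
Back-substituting: q_A = (403 − 1023/4)/3 = 589/12, q_N = (314 − 1023/4)/3 = 233/12, q_H = (306 − 1023/4)/3 = 67/4.
Total output Q = 341/4, so price P = 451 - 3·(341/4) = 781/4.

195.25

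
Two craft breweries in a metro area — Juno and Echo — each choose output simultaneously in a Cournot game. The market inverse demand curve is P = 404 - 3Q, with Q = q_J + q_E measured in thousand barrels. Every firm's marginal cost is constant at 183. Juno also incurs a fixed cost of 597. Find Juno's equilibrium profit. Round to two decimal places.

Each firm earns π_i = (404 - 3Q)q_i - 183q_i.
Setting ∂π_i/∂q_i = 0 with rivals' quantities fixed: 221 - 6q_i - 3q_j = 0.
With identical firms every q_j equals q_i, so q_j = q_i and 221 = 9q_i, giving q_i = 221/9.
Price P = 404 - 3·(442/9) = 770/3.
Juno's profit: (770/3 - 183)·(221/9) - 597 = 1211.9259.

1211.93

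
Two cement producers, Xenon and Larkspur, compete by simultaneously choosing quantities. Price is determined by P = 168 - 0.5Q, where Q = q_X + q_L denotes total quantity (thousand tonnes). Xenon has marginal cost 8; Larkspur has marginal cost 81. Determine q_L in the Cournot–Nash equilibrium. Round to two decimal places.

9.33

Xenon's profit: π_X = (168 - 0.5Q)q_X - (8q_X). Setting ∂π_X/∂q_X = 0: 160 - q_X - (1/2)(q_L) = 0.
Larkspur's first-order condition: 87 - q_L - (1/2)(q_X) = 0.
Rearranging gives the reaction functions q_X = (160 - (1/2)q_L) and q_L = (87 - (1/2)q_X).
Substituting one into the other gives q_X = 466/3 and q_L = 28/3.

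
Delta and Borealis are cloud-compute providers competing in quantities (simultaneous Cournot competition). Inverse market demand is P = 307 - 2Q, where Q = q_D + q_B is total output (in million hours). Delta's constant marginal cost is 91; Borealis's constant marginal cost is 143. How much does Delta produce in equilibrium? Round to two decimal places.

Delta's profit: π_D = (307 - 2Q)q_D - (91q_D). Setting ∂π_D/∂q_D = 0: 216 - 4q_D - 2(q_B) = 0.
Borealis's first-order condition: 164 - 4q_B - 2(q_D) = 0.
Best responses: q_D = (216 - 2q_B)/4, q_B = (164 - 2q_D)/4.
Substituting one into the other gives q_D = 134/3 and q_B = 56/3.

44.67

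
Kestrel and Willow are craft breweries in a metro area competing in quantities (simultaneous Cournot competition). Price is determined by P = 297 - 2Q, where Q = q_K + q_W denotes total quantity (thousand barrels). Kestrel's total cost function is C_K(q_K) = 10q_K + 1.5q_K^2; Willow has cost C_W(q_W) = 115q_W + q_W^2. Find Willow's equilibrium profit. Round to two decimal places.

1018.01

Kestrel's profit: π_K = (297 - 2Q)q_K - (10q_K + (3/2)q_K²). Setting ∂π_K/∂q_K = 0: 287 - 7q_K - 2(q_W) = 0.
Willow's first-order condition: 182 - 6q_W - 2(q_K) = 0.
So q_K = (287 - 2q_W)/7 and q_W = (182 - 2q_K)/6.
Substituting one into the other gives q_K = 679/19 and q_W = 350/19.
Price P = 297 - 2·(1029/19) = 188.6842.
Willow's profit: 188.6842·(350/19) - 115·(350/19) - (350/19)² = 1018.0055.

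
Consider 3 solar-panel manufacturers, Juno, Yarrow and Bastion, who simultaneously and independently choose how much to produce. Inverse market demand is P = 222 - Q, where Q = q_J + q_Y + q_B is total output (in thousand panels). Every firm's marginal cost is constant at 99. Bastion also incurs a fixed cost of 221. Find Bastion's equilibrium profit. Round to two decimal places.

Each firm earns π_i = (222 - Q)q_i - 99q_i.
First-order condition (treating rivals' output as given): 123 - 2q_i - Σ_{j≠i} q_j = 0.
By symmetry each firm produces the same amount; substituting Σ_{j≠i} q_j = 2q_i yields q_i = 123/4.
Price P = 222 - 369/4 = 519/4.
Bastion's profit: (519/4 - 99)·(123/4) - 221 = 724.5625.

724.56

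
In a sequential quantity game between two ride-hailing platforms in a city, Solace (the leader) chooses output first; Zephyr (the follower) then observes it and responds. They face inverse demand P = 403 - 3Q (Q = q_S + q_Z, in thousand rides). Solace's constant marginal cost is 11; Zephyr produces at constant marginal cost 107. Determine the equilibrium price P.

Solve by backward induction. Given q_S, the follower Zephyr maximises π_Z = (403 - 3q_S - 3q_Z)q_Z - 107q_Z.
∂π_Z/∂q_Z = 296 - 3q_S - 6q_Z = 0 gives the reaction function q_Z = (296 - 3q_S)/6.
The leader anticipates this reaction. Substituting into P = 403 - 3Q gives P = 255 - (3/2)q_S, so π_S = (255 - (3/2)q_S)q_S - 11q_S.
The leader's first-order condition 244 - 3q_S = 0 yields q_S = 244/3.
Then q_Z = (296 - 3·(244/3))/6 = 26/3.
Total output Q = 90, so price P = 403 - 3·90 = 133.

133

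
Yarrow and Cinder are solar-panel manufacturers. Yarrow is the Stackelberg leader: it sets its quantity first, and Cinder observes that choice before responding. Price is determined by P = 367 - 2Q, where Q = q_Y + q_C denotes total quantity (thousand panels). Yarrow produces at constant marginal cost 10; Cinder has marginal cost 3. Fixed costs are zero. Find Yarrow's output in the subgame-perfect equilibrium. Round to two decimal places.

The follower Cinder best-responds to any q_Y: π_C = (367 - 2Q)q_C - 3q_C.
∂π_C/∂q_C = 364 - 2q_Y - 4q_C = 0 gives the reaction function q_C = (364 - 2q_Y)/4.
Yarrow substitutes q_C(q_Y) into its own profit: π_Y = q_Y(367 - 2q_Y - (364 - 2q_Y)/2) - 10q_Y = (185 - q_Y)q_Y - 10q_Y.
Maximising: ∂π_Y/∂q_Y = 175 - 2q_Y = 0, giving q_Y = 175/2.
Then q_C = (364 - 2·(175/2))/4 = 189/4.

87.50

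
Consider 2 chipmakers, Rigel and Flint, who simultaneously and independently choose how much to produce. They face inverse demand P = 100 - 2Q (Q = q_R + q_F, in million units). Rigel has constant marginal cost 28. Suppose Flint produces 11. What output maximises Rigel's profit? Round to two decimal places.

With the rival's output fixed at 11, Rigel's profit is π_R = (100 - 2·11 - 2q_R)q_R - (28q_R) = (78 - 2q_R)q_R - (28q_R).
∂π_R/∂q_R = 50 - 4q_R = 0, so q_R = 25/2.

12.50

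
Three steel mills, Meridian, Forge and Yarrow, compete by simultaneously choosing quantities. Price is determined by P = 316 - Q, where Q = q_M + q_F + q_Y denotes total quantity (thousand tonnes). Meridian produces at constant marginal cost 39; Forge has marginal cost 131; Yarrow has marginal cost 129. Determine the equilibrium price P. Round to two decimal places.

153.75

Meridian's profit: π_M = (316 - Q)q_M - (39q_M). Setting ∂π_M/∂q_M = 0: 277 - 2q_M - (q_F + q_Y) = 0.
Forge's profit: π_F = (316 - Q)q_F - (131q_F). Setting ∂π_F/∂q_F = 0: 185 - 2q_F - (q_M + q_Y) = 0.
Yarrow's profit: π_Y = (316 - Q)q_Y - (129q_Y). Setting ∂π_Y/∂q_Y = 0: 187 - 2q_Y - (q_M + q_F) = 0.
Adding the 3 conditions: 649 − 2Q − 2Q = 0, i.e. Q = 649/4.
Back-substituting: q_M = (277 − 649/4) = 459/4, q_F = (185 − 649/4) = 91/4, q_Y = (187 − 649/4) = 99/4.
Total output Q = 649/4, so price P = 316 - 649/4 = 615/4.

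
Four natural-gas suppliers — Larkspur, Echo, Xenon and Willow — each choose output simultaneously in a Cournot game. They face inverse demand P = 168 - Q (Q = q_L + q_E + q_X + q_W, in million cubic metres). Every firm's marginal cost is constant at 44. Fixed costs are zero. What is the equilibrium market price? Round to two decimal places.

68.80

Each firm earns π_i = (168 - Q)q_i - 44q_i.
Setting ∂π_i/∂q_i = 0 with rivals' quantities fixed: 124 - 2q_i - Σ_{j≠i} q_j = 0.
With identical firms every q_j equals q_i, so Σ_{j≠i} q_j = 3q_i and 124 = 5q_i, giving q_i = 124/5.
Total output Q = 496/5, so price P = 168 - 496/5 = 344/5.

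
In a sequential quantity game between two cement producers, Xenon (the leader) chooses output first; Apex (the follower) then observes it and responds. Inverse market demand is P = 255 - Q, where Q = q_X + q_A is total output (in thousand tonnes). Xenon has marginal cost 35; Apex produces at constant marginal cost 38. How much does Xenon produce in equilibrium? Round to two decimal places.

Solve by backward induction. Given q_X, the follower Apex maximises π_A = (255 - q_X - q_A)q_A - 38q_A.
Follower FOC: 217 - q_X - 2q_A = 0, so q_A(q_X) = (217 - q_X)/2.
The leader anticipates this reaction. Substituting into P = 255 - Q gives P = 293/2 - (1/2)q_X, so π_X = (293/2 - (1/2)q_X)q_X - 35q_X.
The leader's first-order condition 223/2 - q_X = 0 yields q_X = 223/2.
Then q_A = (217 - 223/2)/2 = 211/4.

111.50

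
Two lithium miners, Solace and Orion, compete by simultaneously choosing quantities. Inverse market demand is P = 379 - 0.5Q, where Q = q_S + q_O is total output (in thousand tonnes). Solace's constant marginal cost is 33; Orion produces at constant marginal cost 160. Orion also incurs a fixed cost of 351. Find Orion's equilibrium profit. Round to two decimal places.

Solace's profit: π_S = (379 - 0.5Q)q_S - (33q_S). Setting ∂π_S/∂q_S = 0: 346 - q_S - (1/2)(q_O) = 0.
Orion's profit: π_O = (379 - 0.5Q)q_O - (160q_O). Setting ∂π_O/∂q_O = 0: 219 - q_O - (1/2)(q_S) = 0.
So q_S = (346 - (1/2)q_O) and q_O = (219 - (1/2)q_S).
Solving the pair: q_S = 946/3, q_O = 184/3.
Price P = 379 - (1/2)·(1130/3) = 572/3.
Orion's profit: (572/3 - 160)·(184/3) - 351 = 1529.8889.

1529.89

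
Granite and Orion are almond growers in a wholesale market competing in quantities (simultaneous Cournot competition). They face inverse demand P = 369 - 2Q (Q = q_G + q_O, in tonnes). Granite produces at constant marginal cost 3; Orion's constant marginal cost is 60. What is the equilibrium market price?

Granite's profit: π_G = (369 - 2Q)q_G - (3q_G). Setting ∂π_G/∂q_G = 0: 366 - 4q_G - 2(q_O) = 0.
Orion's first-order condition: 309 - 4q_O - 2(q_G) = 0.
So q_G = (366 - 2q_O)/4 and q_O = (309 - 2q_G)/4.
Substituting one into the other gives q_G = 141/2 and q_O = 42.
Total output Q = 225/2, so price P = 369 - 2·(225/2) = 144.

144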